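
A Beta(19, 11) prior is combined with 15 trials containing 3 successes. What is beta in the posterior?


In conjugate updating:
beta_posterior = beta_prior + (n - k)
= 11 + (15 - 3)
= 11 + 12 = 23

23


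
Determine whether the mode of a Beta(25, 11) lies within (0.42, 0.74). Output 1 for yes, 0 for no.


First find the mode: (a-1)/(a+b-2) = 0.7059
Is 0.7059 in (0.42, 0.74)? 1

1


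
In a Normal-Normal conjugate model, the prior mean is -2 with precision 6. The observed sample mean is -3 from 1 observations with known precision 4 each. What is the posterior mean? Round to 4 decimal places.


Posterior precision = tau0 + n*tau = 6 + 1*4 = 10
Posterior mean = (tau0*mu0 + n*tau*xbar) / posterior_precision
= (6*-2 + 1*4*-3) / 10
= -24 / 10 = -2.4

-2.4


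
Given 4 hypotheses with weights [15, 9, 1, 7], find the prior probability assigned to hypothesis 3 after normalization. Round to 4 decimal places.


To normalize, divide each weight by the sum of all weights.
Sum = 32
Prior(H3) = 1/32 = 0.0312

0.0312


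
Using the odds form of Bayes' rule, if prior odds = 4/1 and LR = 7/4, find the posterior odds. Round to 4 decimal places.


Bayes' rule in odds form: posterior odds = prior odds * LR
= (4 * 7) / (1 * 4)
= 28/4 = 7.0

7.0


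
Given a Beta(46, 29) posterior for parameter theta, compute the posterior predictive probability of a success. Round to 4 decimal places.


For a Beta-Bernoulli model, the predictive probability is the mean:
P(success) = 46/(46+29) = 46/75 = 0.6133

0.6133


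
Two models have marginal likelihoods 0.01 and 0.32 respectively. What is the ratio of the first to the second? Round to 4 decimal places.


Evidence ratio = 0.01 / 0.32
= 0.0312

0.0312


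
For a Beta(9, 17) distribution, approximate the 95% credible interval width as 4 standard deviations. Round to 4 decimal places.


Variance of Beta(a,b) = ab / ((a+b)^2 * (a+b+1))
= 9*17 / ((26)^2 * 27)
= 0.0084
SD = sqrt(0.0084) = 0.0916
Width = 4 * SD = 0.3662

0.3662


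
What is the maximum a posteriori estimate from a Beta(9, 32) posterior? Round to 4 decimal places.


The MAP estimate equals the mode of the distribution.
Mode of Beta(a,b) = (a-1)/(a+b-2)
= 8/39
= 0.2051

0.2051


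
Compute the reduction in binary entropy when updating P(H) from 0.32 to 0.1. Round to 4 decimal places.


H_before = -p*log2(p) - (1-p)*log2(1-p) for p=0.32: 0.9044
H_after for p=0.1: 0.469
Reduction = 0.9044 - 0.469 = 0.4354

0.4354


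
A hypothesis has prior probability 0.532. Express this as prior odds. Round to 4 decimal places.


Odds = P(H) / P(not H) = 0.532 / 0.468
= 1.1368

1.1368


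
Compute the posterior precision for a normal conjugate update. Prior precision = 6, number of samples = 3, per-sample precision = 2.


tau_post = tau_0 + n * tau
= 6 + 3 * 2 = 12

12


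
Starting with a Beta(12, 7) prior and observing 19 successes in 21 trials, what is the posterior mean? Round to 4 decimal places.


Posterior parameters: alpha = 12 + 19 = 31
beta = 7 + 2 = 9
Posterior mean = alpha / (alpha + beta) = 31 / 40
= 0.775

0.775


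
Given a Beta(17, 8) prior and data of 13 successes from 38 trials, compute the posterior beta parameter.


Number of failures = 38 - 13 = 25
Posterior beta = 8 + 25 = 33

33


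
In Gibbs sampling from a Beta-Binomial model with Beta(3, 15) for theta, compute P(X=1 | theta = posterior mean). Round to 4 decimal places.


Posterior mean = alpha/(alpha+beta) = 3/18 = 0.1667
P(X=1|theta=mean) = theta = 0.1667

0.1667


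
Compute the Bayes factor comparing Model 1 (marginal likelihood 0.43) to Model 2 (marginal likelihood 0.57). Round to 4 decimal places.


BF12 = marginal likelihood of M1 / marginal likelihood of M2
= 0.43/0.57
= 0.7544

0.7544


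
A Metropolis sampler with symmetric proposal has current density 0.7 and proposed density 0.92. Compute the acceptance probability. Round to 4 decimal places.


For symmetric proposals, acceptance = min(1, pi(x*)/pi(x))
= min(1, 0.92/0.7)
= min(1, 1.3143) = 1.0

1.0


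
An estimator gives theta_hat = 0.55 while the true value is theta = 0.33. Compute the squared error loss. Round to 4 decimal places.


The squared error loss is (theta_hat - theta)^2
= (0.55 - 0.33)^2
= (0.22)^2 = 0.0484

0.0484


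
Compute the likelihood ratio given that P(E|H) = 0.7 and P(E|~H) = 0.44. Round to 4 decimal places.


LR = P(E|H) / P(E|~H)
= 0.7 / 0.44 = 1.5909

1.5909


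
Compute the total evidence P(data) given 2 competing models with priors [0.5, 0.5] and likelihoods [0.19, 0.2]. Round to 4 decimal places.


Marginal likelihood = sum P(model_i) * P(data|model_i)
Model 1: 0.5 * 0.19 = 0.095
Model 2: 0.5 * 0.2 = 0.1
Total = 0.195

0.195


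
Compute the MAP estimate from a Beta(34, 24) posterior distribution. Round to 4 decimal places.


MAP = mode of Beta distribution
= (alpha - 1)/(alpha + beta - 2)
= (34-1)/(34+24-2)
= 33/56 = 0.5893

0.5893


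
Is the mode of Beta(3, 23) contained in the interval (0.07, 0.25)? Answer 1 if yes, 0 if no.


Mode = (a-1)/(a+b-2) = 2/24 = 0.0833
Interval: (0.07, 0.25)
Contains mode? 1

1


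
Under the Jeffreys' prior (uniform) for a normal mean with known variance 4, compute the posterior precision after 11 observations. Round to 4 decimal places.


Prior precision = 0 (flat prior).
Post. prec. = 0 + n/var = 11/4 = 2.75

2.75


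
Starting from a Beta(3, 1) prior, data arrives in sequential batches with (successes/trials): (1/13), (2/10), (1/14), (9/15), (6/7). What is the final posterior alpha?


In sequential Bayesian updating, we sum all successes.
Total successes = 19
Final alpha = 3 + 19 = 22

22


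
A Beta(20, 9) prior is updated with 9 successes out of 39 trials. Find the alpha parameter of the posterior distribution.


In the Beta-Binomial conjugate update:
alpha_post = alpha_prior + successes
= 20 + 9
= 29

29


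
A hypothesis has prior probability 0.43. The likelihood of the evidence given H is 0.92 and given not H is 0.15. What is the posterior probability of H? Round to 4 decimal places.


Using Bayes' theorem:
P(E) = 0.43 * 0.92 + 0.57 * 0.15
P(E) = 0.4811
P(H|E) = (0.43 * 0.92) / 0.4811 = 0.8223

0.8223


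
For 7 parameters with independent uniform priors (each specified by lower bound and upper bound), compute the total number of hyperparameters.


A uniform prior has 2 hyperparameters per parameter.
Total = 7 * 2 = 14

14


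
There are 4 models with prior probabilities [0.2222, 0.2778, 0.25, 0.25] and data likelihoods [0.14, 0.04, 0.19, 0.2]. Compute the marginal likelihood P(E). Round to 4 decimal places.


P(E) = sum over models of P(M_i) * P(E|M_i)
= 0.2222*0.14 + 0.2778*0.04 + 0.25*0.19 + 0.25*0.2
= 0.1397

0.1397


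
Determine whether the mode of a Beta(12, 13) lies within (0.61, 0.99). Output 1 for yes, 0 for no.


First find the mode: (a-1)/(a+b-2) = 0.4783
Is 0.4783 in (0.61, 0.99)? 0

0


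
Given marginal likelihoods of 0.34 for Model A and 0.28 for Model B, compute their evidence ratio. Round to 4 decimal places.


Ratio = ML(A) / ML(B) = 0.34/0.28
= 1.2143

1.2143


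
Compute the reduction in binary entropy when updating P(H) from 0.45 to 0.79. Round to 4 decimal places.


H_before = -p*log2(p) - (1-p)*log2(1-p) for p=0.45: 0.9928
H_after for p=0.79: 0.7415
Reduction = 0.9928 - 0.7415 = 0.2513

0.2513


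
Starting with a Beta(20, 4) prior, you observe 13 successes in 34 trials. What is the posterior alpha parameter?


For a Beta-Binomial conjugate model:
Posterior alpha = prior alpha + number of successes
= 20 + 13 = 33

33


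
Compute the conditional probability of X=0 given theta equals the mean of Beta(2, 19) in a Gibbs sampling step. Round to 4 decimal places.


Mean of Beta(2, 19) = 0.0952
P(X=0 | theta=0.0952) = 0.9048

0.9048


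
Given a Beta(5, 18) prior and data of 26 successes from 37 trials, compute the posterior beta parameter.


Number of failures = 37 - 26 = 11
Posterior beta = 18 + 11 = 29

29


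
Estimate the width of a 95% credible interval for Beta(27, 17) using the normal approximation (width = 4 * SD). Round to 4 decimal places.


For Beta(a,b): Var = ab/((a+b)^2(a+b+1))
Var = 0.0053, SD = 0.0726
Approximate 95% CI width = 4 * 0.0726 = 0.2903

0.2903


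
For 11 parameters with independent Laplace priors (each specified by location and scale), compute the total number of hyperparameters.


A Laplace prior has 2 hyperparameters per parameter.
Total = 11 * 2 = 22

22


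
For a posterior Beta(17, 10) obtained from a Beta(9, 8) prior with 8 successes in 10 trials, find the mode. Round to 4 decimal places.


Mode = (alpha - 1) / (alpha + beta - 2)
= 16 / 25
= 0.64

0.64


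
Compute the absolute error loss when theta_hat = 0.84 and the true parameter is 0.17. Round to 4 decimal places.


L = |theta_hat - theta_true|
= |0.84 - 0.17| = 0.67

0.67


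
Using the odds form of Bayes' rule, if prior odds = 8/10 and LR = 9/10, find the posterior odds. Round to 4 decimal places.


Bayes' rule in odds form: posterior odds = prior odds * LR
= (8 * 9) / (10 * 10)
= 72/100 = 0.72

0.72


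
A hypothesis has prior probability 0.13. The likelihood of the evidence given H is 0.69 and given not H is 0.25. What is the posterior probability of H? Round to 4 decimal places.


Using Bayes' theorem:
P(E) = 0.13 * 0.69 + 0.87 * 0.25
P(E) = 0.3072
P(H|E) = (0.13 * 0.69) / 0.3072 = 0.292

0.292


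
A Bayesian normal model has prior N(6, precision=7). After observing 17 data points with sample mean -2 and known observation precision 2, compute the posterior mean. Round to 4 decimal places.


Posterior mean = (prior_precision * prior_mean + n * data_precision * data_mean) / (prior_precision + n * data_precision)
Numerator = 7*6 + 17*2*-2 = -26
Denominator = 7 + 17*2 = 41
Posterior mean = -0.6341

-0.6341


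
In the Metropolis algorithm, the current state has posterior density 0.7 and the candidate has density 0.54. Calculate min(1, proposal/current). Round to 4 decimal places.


Ratio = 0.54/0.7 = 0.7714
Acceptance probability = min(1, 0.7714)
= 0.7714

0.7714


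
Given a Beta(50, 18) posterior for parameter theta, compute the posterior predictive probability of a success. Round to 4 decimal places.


For a Beta-Bernoulli model, the predictive probability is the mean:
P(success) = 50/(50+18) = 50/68 = 0.7353

0.7353


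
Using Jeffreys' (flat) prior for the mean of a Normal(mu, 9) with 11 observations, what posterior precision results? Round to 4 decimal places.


Flat prior means prior precision is 0.
Posterior precision = n / sigma^2 = 11/9 = 1.2222

1.2222


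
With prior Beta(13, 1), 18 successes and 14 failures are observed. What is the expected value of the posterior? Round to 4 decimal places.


Posterior = Beta(31, 15)
E[theta] = alpha/(alpha+beta)
= 31/46 = 0.6739

0.6739


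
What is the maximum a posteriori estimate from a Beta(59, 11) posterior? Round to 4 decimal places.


The MAP estimate equals the mode of the distribution.
Mode of Beta(a,b) = (a-1)/(a+b-2)
= 58/68
= 0.8529

0.8529


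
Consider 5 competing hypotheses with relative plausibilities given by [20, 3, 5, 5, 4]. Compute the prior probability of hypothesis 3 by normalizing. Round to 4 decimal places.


Sum of weights = 20 + 3 + 5 + 5 + 4 = 37
Normalized prior for H3 = 5 / 37
= 0.1351

0.1351


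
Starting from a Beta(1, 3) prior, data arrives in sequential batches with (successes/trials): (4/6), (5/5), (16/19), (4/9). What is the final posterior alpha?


In sequential Bayesian updating, we sum all successes.
Total successes = 29
Final alpha = 1 + 29 = 30

30


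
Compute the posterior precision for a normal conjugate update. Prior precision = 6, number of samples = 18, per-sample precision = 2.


tau_post = tau_0 + n * tau
= 6 + 18 * 2 = 42

42


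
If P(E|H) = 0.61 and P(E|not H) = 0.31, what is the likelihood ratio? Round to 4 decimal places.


Likelihood ratio = P(E|H) / P(E|not H)
= 0.61 / 0.31
= 1.9677

1.9677


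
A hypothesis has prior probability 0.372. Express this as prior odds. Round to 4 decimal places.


Odds = P(H) / P(not H) = 0.372 / 0.628
= 0.5924

0.5924


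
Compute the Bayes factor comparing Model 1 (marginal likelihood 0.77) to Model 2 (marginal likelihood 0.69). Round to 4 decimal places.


BF12 = marginal likelihood of M1 / marginal likelihood of M2
= 0.77/0.69
= 1.1159

1.1159


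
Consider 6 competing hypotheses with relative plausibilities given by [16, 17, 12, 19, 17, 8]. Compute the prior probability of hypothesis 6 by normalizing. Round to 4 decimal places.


Sum of weights = 16 + 17 + 12 + 19 + 17 + 8 = 89
Normalized prior for H6 = 8 / 89
= 0.0899

0.0899


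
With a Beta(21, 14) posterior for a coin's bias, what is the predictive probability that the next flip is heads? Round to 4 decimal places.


The predictive probability equals the posterior mean.
P(next = heads) = alpha / (alpha + beta)
= 21 / 35 = 0.6

0.6


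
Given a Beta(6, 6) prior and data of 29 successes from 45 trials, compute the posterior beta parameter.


Number of failures = 45 - 29 = 16
Posterior beta = 6 + 16 = 22

22


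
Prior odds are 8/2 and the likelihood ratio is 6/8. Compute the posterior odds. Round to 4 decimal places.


Posterior odds = prior odds * likelihood ratio
= (8/2) * (6/8)
= 48 / 16
= 3.0

3.0


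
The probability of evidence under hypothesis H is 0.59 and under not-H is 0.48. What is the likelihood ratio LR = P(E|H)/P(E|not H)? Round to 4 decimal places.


LR = 0.59 / 0.48
= 1.2292

1.2292


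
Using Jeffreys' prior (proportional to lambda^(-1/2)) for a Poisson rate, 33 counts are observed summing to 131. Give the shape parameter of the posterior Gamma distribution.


Conjugate update: Gamma(prior_shape + S, prior_rate + n).
Prior shape = 0.5, prior rate = 0.
Posterior shape = 0.5 + S = 0.5 + 131 = 131.5

131.5


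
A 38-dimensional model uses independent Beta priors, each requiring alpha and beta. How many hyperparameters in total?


Per parameter: 2 (alpha and beta).
Total = 38 * 2 = 76

76


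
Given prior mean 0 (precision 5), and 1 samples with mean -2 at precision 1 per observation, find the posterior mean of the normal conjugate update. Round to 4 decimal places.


The posterior mean is a precision-weighted average of prior and data.
Post. prec. = 5 + 1 = 6
Post. mean = (0 + -2)/6 = -2/6 = -0.3333

-0.3333


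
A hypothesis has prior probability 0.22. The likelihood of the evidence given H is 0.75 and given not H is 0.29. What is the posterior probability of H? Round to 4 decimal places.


Using Bayes' theorem:
P(E) = 0.22 * 0.75 + 0.78 * 0.29
P(E) = 0.3912
P(H|E) = (0.22 * 0.75) / 0.3912 = 0.4218

0.4218


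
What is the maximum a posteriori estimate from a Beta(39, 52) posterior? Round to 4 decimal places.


The MAP estimate equals the mode of the distribution.
Mode of Beta(a,b) = (a-1)/(a+b-2)
= 38/89
= 0.427

0.427


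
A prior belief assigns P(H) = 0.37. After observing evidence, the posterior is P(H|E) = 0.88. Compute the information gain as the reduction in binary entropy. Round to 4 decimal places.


H(prior) = -0.37*log2(0.37) - 0.63*log2(0.63)
= 0.9507
H(post) = -0.88*log2(0.88) - 0.12*log2(0.12)
= 0.5294
IG = 0.9507 - 0.5294 = 0.4213

0.4213


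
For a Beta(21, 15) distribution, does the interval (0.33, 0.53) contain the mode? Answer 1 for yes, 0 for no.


Mode of Beta(a,b) = (a-1)/(a+b-2)
= (21-1)/(21+15-2) = 0.5882
Check: 0.33 <= 0.5882 <= 0.53?
Result: 0

0


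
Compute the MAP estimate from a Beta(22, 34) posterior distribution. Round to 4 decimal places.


MAP = mode of Beta distribution
= (alpha - 1)/(alpha + beta - 2)
= (22-1)/(22+34-2)
= 21/54 = 0.3889

0.3889


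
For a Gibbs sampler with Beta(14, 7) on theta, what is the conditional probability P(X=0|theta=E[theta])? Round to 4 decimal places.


E[theta] = 14/(14+7) = 0.6667
P(X=0|theta) = 1 - theta = 0.3333

0.3333


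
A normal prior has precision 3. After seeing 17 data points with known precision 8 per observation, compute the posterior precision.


In the conjugate normal model, precisions add:
tau_posterior = tau_prior + n * tau_data
= 3 + 17*8 = 139

139


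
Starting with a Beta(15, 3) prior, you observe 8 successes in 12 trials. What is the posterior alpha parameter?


For a Beta-Binomial conjugate model:
Posterior alpha = prior alpha + number of successes
= 15 + 8 = 23

23


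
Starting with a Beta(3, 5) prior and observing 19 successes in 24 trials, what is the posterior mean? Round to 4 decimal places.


Posterior parameters: alpha = 3 + 19 = 22
beta = 5 + 5 = 10
Posterior mean = alpha / (alpha + beta) = 22 / 32
= 0.6875

0.6875


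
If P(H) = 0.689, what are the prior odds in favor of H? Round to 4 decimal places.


Prior odds = P(H) / (1 - P(H))
= 0.689 / 0.311
= 2.2154

2.2154


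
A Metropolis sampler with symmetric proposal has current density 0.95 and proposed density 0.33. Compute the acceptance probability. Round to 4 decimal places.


For symmetric proposals, acceptance = min(1, pi(x*)/pi(x))
= min(1, 0.33/0.95)
= min(1, 0.3474) = 0.3474

0.3474


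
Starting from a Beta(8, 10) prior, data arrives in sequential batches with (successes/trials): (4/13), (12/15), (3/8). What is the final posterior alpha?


In sequential Bayesian updating, we sum all successes.
Total successes = 19
Final alpha = 8 + 19 = 27

27


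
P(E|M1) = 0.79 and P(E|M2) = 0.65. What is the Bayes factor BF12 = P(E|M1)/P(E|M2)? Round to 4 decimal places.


Bayes factor BF12 = P(E|M1) / P(E|M2)
= 0.79 / 0.65
= 1.2154

1.2154


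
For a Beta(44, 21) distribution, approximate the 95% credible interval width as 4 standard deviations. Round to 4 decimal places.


Variance of Beta(a,b) = ab / ((a+b)^2 * (a+b+1))
= 44*21 / ((65)^2 * 66)
= 0.0033
SD = sqrt(0.0033) = 0.0576
Width = 4 * SD = 0.2303

0.2303


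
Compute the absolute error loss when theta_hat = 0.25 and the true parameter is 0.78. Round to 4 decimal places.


L = |theta_hat - theta_true|
= |0.25 - 0.78| = 0.53

0.53


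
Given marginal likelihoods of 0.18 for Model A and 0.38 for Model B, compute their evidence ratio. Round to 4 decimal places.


Ratio = ML(A) / ML(B) = 0.18/0.38
= 0.4737

0.4737


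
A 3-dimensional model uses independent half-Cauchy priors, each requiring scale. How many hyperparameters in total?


Per parameter: 1 (scale).
Total = 3 * 1 = 3

3


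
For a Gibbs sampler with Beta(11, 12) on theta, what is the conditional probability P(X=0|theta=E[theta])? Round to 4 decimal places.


E[theta] = 11/(11+12) = 0.4783
P(X=0|theta) = 1 - theta = 0.5217

0.5217


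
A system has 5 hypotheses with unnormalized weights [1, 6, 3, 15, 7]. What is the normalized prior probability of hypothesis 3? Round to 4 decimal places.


The normalized prior is the weight divided by the total.
Total weight = 32
P(H3) = 3 / 32 = 0.0938

0.0938


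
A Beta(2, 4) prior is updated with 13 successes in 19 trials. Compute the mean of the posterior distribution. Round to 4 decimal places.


After update: Beta(15, 10)
Mean = 15 / (15 + 10) = 15 / 25
= 0.6

0.6


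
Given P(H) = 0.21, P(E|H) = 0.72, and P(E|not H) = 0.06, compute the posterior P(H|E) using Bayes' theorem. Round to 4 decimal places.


By Bayes' theorem: P(H|E) = P(E|H)*P(H) / P(E)
P(E) = P(E|H)*P(H) + P(E|not H)*P(not H)
P(E) = 0.72*0.21 + 0.06*0.79 = 0.1986
P(H|E) = 0.72*0.21 / 0.1986 = 0.7613

0.7613


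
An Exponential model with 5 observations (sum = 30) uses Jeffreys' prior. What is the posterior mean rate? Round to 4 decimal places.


Posterior Gamma(5, 30)
E[lambda] = 5/30 = 0.1667

0.1667


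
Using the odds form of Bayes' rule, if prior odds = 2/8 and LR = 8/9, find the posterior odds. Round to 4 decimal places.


Bayes' rule in odds form: posterior odds = prior odds * LR
= (2 * 8) / (8 * 9)
= 16/72 = 0.2222

0.2222


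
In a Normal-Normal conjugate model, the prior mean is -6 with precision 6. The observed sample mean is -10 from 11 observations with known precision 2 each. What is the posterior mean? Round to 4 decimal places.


Posterior precision = tau0 + n*tau = 6 + 11*2 = 28
Posterior mean = (tau0*mu0 + n*tau*xbar) / posterior_precision
= (6*-6 + 11*2*-10) / 28
= -256 / 28 = -9.1429

-9.1429


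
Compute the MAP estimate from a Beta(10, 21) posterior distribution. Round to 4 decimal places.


MAP = mode of Beta distribution
= (alpha - 1)/(alpha + beta - 2)
= (10-1)/(10+21-2)
= 9/29 = 0.3103

0.3103


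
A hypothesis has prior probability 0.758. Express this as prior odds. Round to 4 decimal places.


Odds = P(H) / P(not H) = 0.758 / 0.242
= 3.1322

3.1322


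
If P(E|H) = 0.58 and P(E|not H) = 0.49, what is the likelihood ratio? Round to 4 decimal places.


Likelihood ratio = P(E|H) / P(E|not H)
= 0.58 / 0.49
= 1.1837

1.1837


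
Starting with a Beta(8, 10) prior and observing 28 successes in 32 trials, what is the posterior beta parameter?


Posterior beta = prior beta + failures
Failures = 32 - 28 = 4
beta_post = 10 + 4 = 14

14


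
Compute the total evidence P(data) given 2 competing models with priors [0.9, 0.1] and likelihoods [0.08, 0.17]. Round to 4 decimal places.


Marginal likelihood = sum P(model_i) * P(data|model_i)
Model 1: 0.9 * 0.08 = 0.072
Model 2: 0.1 * 0.17 = 0.017
Total = 0.089

0.089


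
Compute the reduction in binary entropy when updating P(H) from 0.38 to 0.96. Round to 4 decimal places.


H_before = -p*log2(p) - (1-p)*log2(1-p) for p=0.38: 0.958
H_after for p=0.96: 0.2423
Reduction = 0.958 - 0.2423 = 0.7157

0.7157


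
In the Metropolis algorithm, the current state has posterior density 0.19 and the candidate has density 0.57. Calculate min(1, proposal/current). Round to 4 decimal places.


Ratio = 0.57/0.19 = 3.0
Acceptance probability = min(1, 3.0)
= 1.0

1.0


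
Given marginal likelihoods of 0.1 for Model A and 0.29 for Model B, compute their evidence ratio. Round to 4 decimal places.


Ratio = ML(A) / ML(B) = 0.1/0.29
= 0.3448

0.3448


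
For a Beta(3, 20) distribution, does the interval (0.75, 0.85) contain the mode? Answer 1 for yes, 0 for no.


Mode of Beta(a,b) = (a-1)/(a+b-2)
= (3-1)/(3+20-2) = 0.0952
Check: 0.75 <= 0.0952 <= 0.85?
Result: 0

0


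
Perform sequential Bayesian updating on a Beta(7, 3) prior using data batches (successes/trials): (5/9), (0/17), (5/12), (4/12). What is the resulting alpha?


Accumulate successes: 14
Posterior alpha = prior alpha + sum of successes
= 7 + 14 = 21

21


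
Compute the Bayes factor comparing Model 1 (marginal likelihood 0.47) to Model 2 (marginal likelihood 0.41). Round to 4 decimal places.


BF12 = marginal likelihood of M1 / marginal likelihood of M2
= 0.47/0.41
= 1.1463

1.1463


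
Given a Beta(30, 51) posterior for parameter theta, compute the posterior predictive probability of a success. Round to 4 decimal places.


For a Beta-Bernoulli model, the predictive probability is the mean:
P(success) = 30/(30+51) = 30/81 = 0.3704

0.3704


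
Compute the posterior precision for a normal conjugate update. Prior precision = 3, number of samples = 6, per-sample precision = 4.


tau_post = tau_0 + n * tau
= 3 + 6 * 4 = 27

27


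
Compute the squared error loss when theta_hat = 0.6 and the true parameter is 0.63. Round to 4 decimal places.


L = (theta_hat - theta_true)^2
= (0.6 - 0.63)^2
= -0.03^2 = 0.0009

0.0009


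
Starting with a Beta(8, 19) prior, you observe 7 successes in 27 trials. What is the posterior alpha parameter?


For a Beta-Binomial conjugate model:
Posterior alpha = prior alpha + number of successes
= 8 + 7 = 15

15


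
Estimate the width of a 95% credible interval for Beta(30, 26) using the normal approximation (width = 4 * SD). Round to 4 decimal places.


For Beta(a,b): Var = ab/((a+b)^2(a+b+1))
Var = 0.0044, SD = 0.0661
Approximate 95% CI width = 4 * 0.0661 = 0.2642

0.2642


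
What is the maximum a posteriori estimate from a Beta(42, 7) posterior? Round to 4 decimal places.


The MAP estimate equals the mode of the distribution.
Mode of Beta(a,b) = (a-1)/(a+b-2)
= 41/47
= 0.8723

0.8723


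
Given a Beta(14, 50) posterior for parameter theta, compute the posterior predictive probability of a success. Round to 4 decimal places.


For a Beta-Bernoulli model, the predictive probability is the mean:
P(success) = 14/(14+50) = 14/64 = 0.2188

0.2188


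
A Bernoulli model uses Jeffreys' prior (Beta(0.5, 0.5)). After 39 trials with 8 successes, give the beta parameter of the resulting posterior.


Posterior = Beta(prior_alpha + successes, prior_beta + failures)
= Beta(0.5 + 8, 0.5 + 31)
Posterior beta = 0.5 + (n - k) = 0.5 + 31 = 31.5

31.5


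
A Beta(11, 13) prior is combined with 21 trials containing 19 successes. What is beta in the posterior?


In conjugate updating:
beta_posterior = beta_prior + (n - k)
= 13 + (21 - 19)
= 13 + 2 = 15

15


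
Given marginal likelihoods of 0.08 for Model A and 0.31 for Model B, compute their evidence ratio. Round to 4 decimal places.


Ratio = ML(A) / ML(B) = 0.08/0.31
= 0.2581

0.2581


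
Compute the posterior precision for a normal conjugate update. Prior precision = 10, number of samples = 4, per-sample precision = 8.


tau_post = tau_0 + n * tau
= 10 + 4 * 8 = 42

42


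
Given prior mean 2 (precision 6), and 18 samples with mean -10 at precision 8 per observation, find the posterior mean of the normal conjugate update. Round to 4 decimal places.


The posterior mean is a precision-weighted average of prior and data.
Post. prec. = 6 + 144 = 150
Post. mean = (12 + -1440)/150 = -1428/150 = -9.52

-9.52


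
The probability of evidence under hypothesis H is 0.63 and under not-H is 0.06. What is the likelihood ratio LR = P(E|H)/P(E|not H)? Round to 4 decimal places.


LR = 0.63 / 0.06
= 10.5

10.5


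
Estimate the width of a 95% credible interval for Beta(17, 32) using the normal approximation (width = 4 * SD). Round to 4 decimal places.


For Beta(a,b): Var = ab/((a+b)^2(a+b+1))
Var = 0.0045, SD = 0.0673
Approximate 95% CI width = 4 * 0.0673 = 0.2693

0.2693


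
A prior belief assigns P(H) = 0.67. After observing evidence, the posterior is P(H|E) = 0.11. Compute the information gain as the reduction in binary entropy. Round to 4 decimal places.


H(prior) = -0.67*log2(0.67) - 0.33*log2(0.33)
= 0.9149
H(post) = -0.11*log2(0.11) - 0.89*log2(0.89)
= 0.4999
IG = 0.9149 - 0.4999 = 0.415

0.415


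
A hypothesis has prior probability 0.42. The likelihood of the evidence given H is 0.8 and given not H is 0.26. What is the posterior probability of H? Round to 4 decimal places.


Using Bayes' theorem:
P(E) = 0.42 * 0.8 + 0.58 * 0.26
P(E) = 0.4868
P(H|E) = (0.42 * 0.8) / 0.4868 = 0.6902

0.6902


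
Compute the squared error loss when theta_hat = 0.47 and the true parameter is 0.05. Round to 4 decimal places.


L = (theta_hat - theta_true)^2
= (0.47 - 0.05)^2
= 0.42^2 = 0.1764

0.1764


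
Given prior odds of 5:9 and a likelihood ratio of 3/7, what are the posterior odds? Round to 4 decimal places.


Posterior odds = prior odds * LR
Prior odds = 5/9 = 0.5556
LR = 3/7 = 0.4286
Posterior odds = 0.5556 * 0.4286 = 0.2381

0.2381


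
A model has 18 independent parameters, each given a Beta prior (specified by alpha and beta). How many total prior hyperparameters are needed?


Each Beta prior needs 2 hyperparameters (alpha and beta).
Total = 2 * 18 = 36

36


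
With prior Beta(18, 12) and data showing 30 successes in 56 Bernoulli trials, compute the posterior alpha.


Conjugate update: alpha_posterior = alpha_prior + k
= 18 + 30 = 48

48


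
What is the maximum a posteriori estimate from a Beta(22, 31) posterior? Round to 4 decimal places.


The MAP estimate equals the mode of the distribution.
Mode of Beta(a,b) = (a-1)/(a+b-2)
= 21/51
= 0.4118

0.4118


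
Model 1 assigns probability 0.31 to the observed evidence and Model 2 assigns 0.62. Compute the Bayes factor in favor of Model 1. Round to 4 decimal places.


BF = P(data|M1) / P(data|M2)
= 0.31 / 0.62 = 0.5

0.5


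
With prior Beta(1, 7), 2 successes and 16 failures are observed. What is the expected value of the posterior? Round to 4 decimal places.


Posterior = Beta(3, 23)
E[theta] = alpha/(alpha+beta)
= 3/26 = 0.1154

0.1154


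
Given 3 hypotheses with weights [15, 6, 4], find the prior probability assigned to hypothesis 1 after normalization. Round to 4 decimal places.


To normalize, divide each weight by the sum of all weights.
Sum = 25
Prior(H1) = 15/25 = 0.6

0.6


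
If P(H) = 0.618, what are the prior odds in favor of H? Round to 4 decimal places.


Prior odds = P(H) / (1 - P(H))
= 0.618 / 0.382
= 1.6178

1.6178


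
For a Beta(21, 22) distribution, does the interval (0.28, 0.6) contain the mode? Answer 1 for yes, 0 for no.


Mode of Beta(a,b) = (a-1)/(a+b-2)
= (21-1)/(21+22-2) = 0.4878
Check: 0.28 <= 0.4878 <= 0.6?
Result: 1

1


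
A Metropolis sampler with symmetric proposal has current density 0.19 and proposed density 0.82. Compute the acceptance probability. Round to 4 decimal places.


For symmetric proposals, acceptance = min(1, pi(x*)/pi(x))
= min(1, 0.82/0.19)
= min(1, 4.3158) = 1.0

1.0


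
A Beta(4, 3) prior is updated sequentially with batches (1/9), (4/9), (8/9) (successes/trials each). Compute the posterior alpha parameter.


Sequential conjugate updating is equivalent to a single batch update.
Total successes across all batches = 13
alpha_posterior = alpha_prior + total_successes = 4 + 13
= 17

17


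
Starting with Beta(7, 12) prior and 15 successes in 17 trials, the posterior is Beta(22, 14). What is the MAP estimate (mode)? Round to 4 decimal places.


The mode of Beta(a, b) when a > 1 and b > 1 is (a-1)/(a+b-2)
= (22 - 1) / (22 + 14 - 2)
= 21 / 34
= 0.6176

0.6176


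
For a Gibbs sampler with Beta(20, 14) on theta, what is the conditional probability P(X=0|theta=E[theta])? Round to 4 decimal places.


E[theta] = 20/(20+14) = 0.5882
P(X=0|theta) = 1 - theta = 0.4118

0.4118


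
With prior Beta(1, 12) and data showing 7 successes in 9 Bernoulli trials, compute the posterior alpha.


Conjugate update: alpha_posterior = alpha_prior + k
= 1 + 7 = 8

8


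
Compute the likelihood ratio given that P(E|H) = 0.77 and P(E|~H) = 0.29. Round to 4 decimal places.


LR = P(E|H) / P(E|~H)
= 0.77 / 0.29 = 2.6552

2.6552


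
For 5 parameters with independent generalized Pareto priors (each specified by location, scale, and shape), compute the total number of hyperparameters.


A generalized Pareto prior has 3 hyperparameters per parameter.
Total = 5 * 3 = 15

15


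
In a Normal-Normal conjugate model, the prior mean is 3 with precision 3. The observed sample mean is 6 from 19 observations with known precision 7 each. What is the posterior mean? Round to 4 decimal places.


Posterior precision = tau0 + n*tau = 3 + 19*7 = 136
Posterior mean = (tau0*mu0 + n*tau*xbar) / posterior_precision
= (3*3 + 19*7*6) / 136
= 807 / 136 = 5.9338

5.9338


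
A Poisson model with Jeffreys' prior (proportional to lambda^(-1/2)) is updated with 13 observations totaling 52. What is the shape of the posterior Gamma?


Posterior = Gamma(0.5 + S, n)
= Gamma(0.5 + 52, 13)
Posterior shape = 0.5 + S = 0.5 + 52 = 52.5

52.5


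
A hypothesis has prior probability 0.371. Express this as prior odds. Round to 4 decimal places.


Odds = P(H) / P(not H) = 0.371 / 0.629
= 0.5898

0.5898


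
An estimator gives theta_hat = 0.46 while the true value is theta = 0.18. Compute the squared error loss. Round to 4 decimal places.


The squared error loss is (theta_hat - theta)^2
= (0.46 - 0.18)^2
= (0.28)^2 = 0.0784

0.0784


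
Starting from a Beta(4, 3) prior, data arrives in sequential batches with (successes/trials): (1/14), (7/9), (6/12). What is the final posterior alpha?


In sequential Bayesian updating, we sum all successes.
Total successes = 14
Final alpha = 4 + 14 = 18

18


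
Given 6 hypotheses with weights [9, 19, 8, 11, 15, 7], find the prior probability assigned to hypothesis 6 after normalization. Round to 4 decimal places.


To normalize, divide each weight by the sum of all weights.
Sum = 69
Prior(H6) = 7/69 = 0.1014

0.1014


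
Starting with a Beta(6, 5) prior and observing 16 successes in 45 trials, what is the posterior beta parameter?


Posterior beta = prior beta + failures
Failures = 45 - 16 = 29
beta_post = 5 + 29 = 34

34


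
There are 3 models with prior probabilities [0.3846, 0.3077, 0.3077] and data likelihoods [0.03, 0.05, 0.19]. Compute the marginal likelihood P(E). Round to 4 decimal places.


P(E) = sum over models of P(M_i) * P(E|M_i)
= 0.3846*0.03 + 0.3077*0.05 + 0.3077*0.19
= 0.0854

0.0854


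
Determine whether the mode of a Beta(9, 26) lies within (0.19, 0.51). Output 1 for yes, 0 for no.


First find the mode: (a-1)/(a+b-2) = 0.2424
Is 0.2424 in (0.19, 0.51)? 1

1


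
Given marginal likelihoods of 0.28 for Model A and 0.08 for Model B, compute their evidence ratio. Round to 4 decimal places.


Ratio = ML(A) / ML(B) = 0.28/0.08
= 3.5

3.5


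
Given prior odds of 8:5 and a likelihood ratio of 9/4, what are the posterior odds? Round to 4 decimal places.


Posterior odds = prior odds * LR
Prior odds = 8/5 = 1.6
LR = 9/4 = 2.25
Posterior odds = 1.6 * 2.25 = 3.6

3.6


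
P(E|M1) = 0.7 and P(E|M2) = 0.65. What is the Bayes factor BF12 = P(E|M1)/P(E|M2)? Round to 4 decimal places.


Bayes factor BF12 = P(E|M1) / P(E|M2)
= 0.7 / 0.65
= 1.0769

1.0769


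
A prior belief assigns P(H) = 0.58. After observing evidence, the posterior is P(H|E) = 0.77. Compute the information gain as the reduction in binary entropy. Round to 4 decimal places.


H(prior) = -0.58*log2(0.58) - 0.42*log2(0.42)
= 0.9815
H(post) = -0.77*log2(0.77) - 0.23*log2(0.23)
= 0.778
IG = 0.9815 - 0.778 = 0.2034

0.2034


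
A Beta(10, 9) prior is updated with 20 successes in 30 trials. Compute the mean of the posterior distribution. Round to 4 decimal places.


After update: Beta(30, 19)
Mean = 30 / (30 + 19) = 30 / 49
= 0.6122

0.6122


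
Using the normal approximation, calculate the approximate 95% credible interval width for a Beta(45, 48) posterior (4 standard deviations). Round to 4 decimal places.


Var(Beta) = 45*48/(93^2 * 94) = 0.0027
SD = 0.0515
Width ~ 4*SD = 0.2062

0.2062


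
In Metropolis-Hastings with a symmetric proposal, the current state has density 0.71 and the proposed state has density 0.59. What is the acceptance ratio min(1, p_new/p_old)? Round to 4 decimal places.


Ratio = p_new / p_old = 0.59 / 0.71 = 0.831
Acceptance = min(1, 0.831) = 0.831

0.831


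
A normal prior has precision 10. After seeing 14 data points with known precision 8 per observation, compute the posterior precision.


In the conjugate normal model, precisions add:
tau_posterior = tau_prior + n * tau_data
= 10 + 14*8 = 122

122


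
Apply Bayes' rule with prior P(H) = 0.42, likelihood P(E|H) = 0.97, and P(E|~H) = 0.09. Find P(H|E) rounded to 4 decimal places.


Step 1: Compute marginal P(E) = P(E|H)P(H) + P(E|~H)P(~H)
= 0.97*0.42 + 0.09*0.58 = 0.4596
Step 2: P(H|E) = P(E|H)P(H)/P(E) = 0.4074/0.4596
= 0.8864

0.8864


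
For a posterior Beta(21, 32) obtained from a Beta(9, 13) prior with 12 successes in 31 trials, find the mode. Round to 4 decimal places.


Mode = (alpha - 1) / (alpha + beta - 2)
= 20 / 51
= 0.3922

0.3922


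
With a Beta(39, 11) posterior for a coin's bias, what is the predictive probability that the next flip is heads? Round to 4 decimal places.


The predictive probability equals the posterior mean.
P(next = heads) = alpha / (alpha + beta)
= 39 / 50 = 0.78

0.78


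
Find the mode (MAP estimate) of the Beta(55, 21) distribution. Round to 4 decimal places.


For Beta(a,b) with a,b > 1:
Mode = (a-1)/(a+b-2) = (55-1)/(76-2)
= 54/74 = 0.7297

0.7297


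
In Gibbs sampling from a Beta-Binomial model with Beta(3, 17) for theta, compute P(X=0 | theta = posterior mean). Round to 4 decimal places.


Posterior mean = alpha/(alpha+beta) = 3/20 = 0.15
P(X=0|theta=mean) = 1 - theta = 0.85

0.85


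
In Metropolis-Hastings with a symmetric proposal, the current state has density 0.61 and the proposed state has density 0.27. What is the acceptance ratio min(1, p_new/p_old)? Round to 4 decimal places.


Ratio = p_new / p_old = 0.27 / 0.61 = 0.4426
Acceptance = min(1, 0.4426) = 0.4426

0.4426


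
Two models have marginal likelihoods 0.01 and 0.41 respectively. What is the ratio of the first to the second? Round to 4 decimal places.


Evidence ratio = 0.01 / 0.41
= 0.0244

0.0244


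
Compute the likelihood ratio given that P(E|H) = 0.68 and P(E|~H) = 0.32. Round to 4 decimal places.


LR = P(E|H) / P(E|~H)
= 0.68 / 0.32 = 2.125

2.125


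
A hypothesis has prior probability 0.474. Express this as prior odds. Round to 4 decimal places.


Odds = P(H) / P(not H) = 0.474 / 0.526
= 0.9011

0.9011


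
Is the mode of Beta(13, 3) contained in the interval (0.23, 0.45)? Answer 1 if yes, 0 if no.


Mode = (a-1)/(a+b-2) = 12/14 = 0.8571
Interval: (0.23, 0.45)
Contains mode? 0

0


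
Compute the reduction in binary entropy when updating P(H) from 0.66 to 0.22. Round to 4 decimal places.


H_before = -p*log2(p) - (1-p)*log2(1-p) for p=0.66: 0.9248
H_after for p=0.22: 0.7602
Reduction = 0.9248 - 0.7602 = 0.1647

0.1647


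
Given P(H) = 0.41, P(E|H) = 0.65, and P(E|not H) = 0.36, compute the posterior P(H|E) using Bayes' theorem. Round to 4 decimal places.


By Bayes' theorem: P(H|E) = P(E|H)*P(H) / P(E)
P(E) = P(E|H)*P(H) + P(E|not H)*P(not H)
P(E) = 0.65*0.41 + 0.36*0.59 = 0.4789
P(H|E) = 0.65*0.41 / 0.4789 = 0.5565

0.5565


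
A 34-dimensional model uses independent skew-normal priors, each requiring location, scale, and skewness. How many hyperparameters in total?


Per parameter: 3 (location, scale, and skewness).
Total = 34 * 3 = 102

102


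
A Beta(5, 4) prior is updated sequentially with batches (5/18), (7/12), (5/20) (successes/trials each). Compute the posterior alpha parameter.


Sequential conjugate updating is equivalent to a single batch update.
Total successes across all batches = 17
alpha_posterior = alpha_prior + total_successes = 5 + 17
= 22

22


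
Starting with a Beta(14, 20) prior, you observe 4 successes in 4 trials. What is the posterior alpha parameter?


For a Beta-Binomial conjugate model:
Posterior alpha = prior alpha + number of successes
= 14 + 4 = 18

18


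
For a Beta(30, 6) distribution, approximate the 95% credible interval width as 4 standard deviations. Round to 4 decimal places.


Variance of Beta(a,b) = ab / ((a+b)^2 * (a+b+1))
= 30*6 / ((36)^2 * 37)
= 0.0038
SD = sqrt(0.0038) = 0.0613
Width = 4 * SD = 0.2451

0.2451


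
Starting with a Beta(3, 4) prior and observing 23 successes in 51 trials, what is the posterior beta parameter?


Posterior beta = prior beta + failures
Failures = 51 - 23 = 28
beta_post = 4 + 28 = 32

32


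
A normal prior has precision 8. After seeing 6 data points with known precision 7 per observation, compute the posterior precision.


In the conjugate normal model, precisions add:
tau_posterior = tau_prior + n * tau_data
= 8 + 6*7 = 50

50


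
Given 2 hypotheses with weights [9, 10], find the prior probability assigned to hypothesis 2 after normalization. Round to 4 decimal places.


To normalize, divide each weight by the sum of all weights.
Sum = 19
Prior(H2) = 10/19 = 0.5263

0.5263


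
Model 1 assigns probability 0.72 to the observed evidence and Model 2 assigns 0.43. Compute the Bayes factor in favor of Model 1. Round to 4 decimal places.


BF = P(data|M1) / P(data|M2)
= 0.72 / 0.43 = 1.6744

1.6744
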